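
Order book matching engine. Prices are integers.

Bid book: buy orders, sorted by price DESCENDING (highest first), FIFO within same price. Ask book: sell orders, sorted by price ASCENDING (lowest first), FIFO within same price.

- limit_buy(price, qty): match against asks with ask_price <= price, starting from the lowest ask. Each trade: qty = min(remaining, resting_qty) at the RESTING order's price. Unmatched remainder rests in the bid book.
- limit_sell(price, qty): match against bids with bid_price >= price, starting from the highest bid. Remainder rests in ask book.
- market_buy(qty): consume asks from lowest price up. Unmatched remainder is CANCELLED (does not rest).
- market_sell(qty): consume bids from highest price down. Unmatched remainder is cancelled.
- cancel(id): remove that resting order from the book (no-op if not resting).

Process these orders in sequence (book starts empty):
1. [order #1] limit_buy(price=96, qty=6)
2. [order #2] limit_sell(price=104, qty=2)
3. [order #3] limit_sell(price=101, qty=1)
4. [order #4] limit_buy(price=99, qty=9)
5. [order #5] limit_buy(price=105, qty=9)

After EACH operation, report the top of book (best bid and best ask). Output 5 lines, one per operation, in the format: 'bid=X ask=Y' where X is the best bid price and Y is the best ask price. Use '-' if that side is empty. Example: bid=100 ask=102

Answer: bid=96 ask=-
bid=96 ask=104
bid=96 ask=101
bid=99 ask=101
bid=105 ask=-

Derivation:
After op 1 [order #1] limit_buy(price=96, qty=6): fills=none; bids=[#1:6@96] asks=[-]
After op 2 [order #2] limit_sell(price=104, qty=2): fills=none; bids=[#1:6@96] asks=[#2:2@104]
After op 3 [order #3] limit_sell(price=101, qty=1): fills=none; bids=[#1:6@96] asks=[#3:1@101 #2:2@104]
After op 4 [order #4] limit_buy(price=99, qty=9): fills=none; bids=[#4:9@99 #1:6@96] asks=[#3:1@101 #2:2@104]
After op 5 [order #5] limit_buy(price=105, qty=9): fills=#5x#3:1@101 #5x#2:2@104; bids=[#5:6@105 #4:9@99 #1:6@96] asks=[-]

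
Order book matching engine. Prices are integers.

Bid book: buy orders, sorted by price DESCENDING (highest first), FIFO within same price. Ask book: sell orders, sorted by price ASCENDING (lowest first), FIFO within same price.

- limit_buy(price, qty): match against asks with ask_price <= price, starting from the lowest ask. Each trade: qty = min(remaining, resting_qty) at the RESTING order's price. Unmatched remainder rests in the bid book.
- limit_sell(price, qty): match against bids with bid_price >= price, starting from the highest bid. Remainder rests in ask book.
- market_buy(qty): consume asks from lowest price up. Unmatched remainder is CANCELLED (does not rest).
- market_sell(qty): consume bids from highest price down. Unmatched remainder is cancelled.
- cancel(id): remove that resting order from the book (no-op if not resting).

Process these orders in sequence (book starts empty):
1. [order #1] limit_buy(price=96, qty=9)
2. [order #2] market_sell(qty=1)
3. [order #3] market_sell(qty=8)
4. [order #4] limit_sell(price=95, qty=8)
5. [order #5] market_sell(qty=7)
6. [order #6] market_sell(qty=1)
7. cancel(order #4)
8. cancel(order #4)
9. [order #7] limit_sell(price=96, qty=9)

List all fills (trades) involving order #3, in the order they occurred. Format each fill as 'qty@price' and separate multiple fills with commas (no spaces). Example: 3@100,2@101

Answer: 8@96

Derivation:
After op 1 [order #1] limit_buy(price=96, qty=9): fills=none; bids=[#1:9@96] asks=[-]
After op 2 [order #2] market_sell(qty=1): fills=#1x#2:1@96; bids=[#1:8@96] asks=[-]
After op 3 [order #3] market_sell(qty=8): fills=#1x#3:8@96; bids=[-] asks=[-]
After op 4 [order #4] limit_sell(price=95, qty=8): fills=none; bids=[-] asks=[#4:8@95]
After op 5 [order #5] market_sell(qty=7): fills=none; bids=[-] asks=[#4:8@95]
After op 6 [order #6] market_sell(qty=1): fills=none; bids=[-] asks=[#4:8@95]
After op 7 cancel(order #4): fills=none; bids=[-] asks=[-]
After op 8 cancel(order #4): fills=none; bids=[-] asks=[-]
After op 9 [order #7] limit_sell(price=96, qty=9): fills=none; bids=[-] asks=[#7:9@96]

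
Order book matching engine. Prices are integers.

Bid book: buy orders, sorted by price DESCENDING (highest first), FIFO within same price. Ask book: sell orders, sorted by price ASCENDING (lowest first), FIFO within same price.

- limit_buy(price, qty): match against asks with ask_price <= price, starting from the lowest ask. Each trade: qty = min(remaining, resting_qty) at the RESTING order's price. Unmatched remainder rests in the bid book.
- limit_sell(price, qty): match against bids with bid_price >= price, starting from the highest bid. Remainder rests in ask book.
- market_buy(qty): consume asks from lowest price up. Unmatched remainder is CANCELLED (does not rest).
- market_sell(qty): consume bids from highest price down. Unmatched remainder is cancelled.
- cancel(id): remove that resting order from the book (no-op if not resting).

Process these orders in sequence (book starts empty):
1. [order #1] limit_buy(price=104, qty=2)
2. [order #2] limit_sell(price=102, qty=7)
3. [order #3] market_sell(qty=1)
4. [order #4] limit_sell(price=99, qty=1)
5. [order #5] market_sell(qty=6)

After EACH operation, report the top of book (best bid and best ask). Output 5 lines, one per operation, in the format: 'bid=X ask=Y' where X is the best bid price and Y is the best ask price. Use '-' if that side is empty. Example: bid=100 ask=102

Answer: bid=104 ask=-
bid=- ask=102
bid=- ask=102
bid=- ask=99
bid=- ask=99

Derivation:
After op 1 [order #1] limit_buy(price=104, qty=2): fills=none; bids=[#1:2@104] asks=[-]
After op 2 [order #2] limit_sell(price=102, qty=7): fills=#1x#2:2@104; bids=[-] asks=[#2:5@102]
After op 3 [order #3] market_sell(qty=1): fills=none; bids=[-] asks=[#2:5@102]
After op 4 [order #4] limit_sell(price=99, qty=1): fills=none; bids=[-] asks=[#4:1@99 #2:5@102]
After op 5 [order #5] market_sell(qty=6): fills=none; bids=[-] asks=[#4:1@99 #2:5@102]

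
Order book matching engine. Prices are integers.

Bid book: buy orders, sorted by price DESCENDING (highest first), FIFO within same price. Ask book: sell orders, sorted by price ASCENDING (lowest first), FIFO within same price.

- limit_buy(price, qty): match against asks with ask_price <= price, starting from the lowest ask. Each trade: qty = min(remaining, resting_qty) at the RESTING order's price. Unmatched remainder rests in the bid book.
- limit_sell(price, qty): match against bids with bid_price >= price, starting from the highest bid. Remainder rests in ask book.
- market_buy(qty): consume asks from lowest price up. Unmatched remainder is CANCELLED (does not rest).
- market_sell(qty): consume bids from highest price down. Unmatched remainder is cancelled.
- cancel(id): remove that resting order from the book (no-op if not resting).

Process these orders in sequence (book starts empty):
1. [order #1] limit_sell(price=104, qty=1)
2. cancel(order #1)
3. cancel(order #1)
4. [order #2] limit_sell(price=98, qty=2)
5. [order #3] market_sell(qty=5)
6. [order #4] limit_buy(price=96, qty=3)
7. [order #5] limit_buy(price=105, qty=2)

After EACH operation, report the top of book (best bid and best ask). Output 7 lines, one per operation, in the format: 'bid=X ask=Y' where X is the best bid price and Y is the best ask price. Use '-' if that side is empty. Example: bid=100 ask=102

Answer: bid=- ask=104
bid=- ask=-
bid=- ask=-
bid=- ask=98
bid=- ask=98
bid=96 ask=98
bid=96 ask=-

Derivation:
After op 1 [order #1] limit_sell(price=104, qty=1): fills=none; bids=[-] asks=[#1:1@104]
After op 2 cancel(order #1): fills=none; bids=[-] asks=[-]
After op 3 cancel(order #1): fills=none; bids=[-] asks=[-]
After op 4 [order #2] limit_sell(price=98, qty=2): fills=none; bids=[-] asks=[#2:2@98]
After op 5 [order #3] market_sell(qty=5): fills=none; bids=[-] asks=[#2:2@98]
After op 6 [order #4] limit_buy(price=96, qty=3): fills=none; bids=[#4:3@96] asks=[#2:2@98]
After op 7 [order #5] limit_buy(price=105, qty=2): fills=#5x#2:2@98; bids=[#4:3@96] asks=[-]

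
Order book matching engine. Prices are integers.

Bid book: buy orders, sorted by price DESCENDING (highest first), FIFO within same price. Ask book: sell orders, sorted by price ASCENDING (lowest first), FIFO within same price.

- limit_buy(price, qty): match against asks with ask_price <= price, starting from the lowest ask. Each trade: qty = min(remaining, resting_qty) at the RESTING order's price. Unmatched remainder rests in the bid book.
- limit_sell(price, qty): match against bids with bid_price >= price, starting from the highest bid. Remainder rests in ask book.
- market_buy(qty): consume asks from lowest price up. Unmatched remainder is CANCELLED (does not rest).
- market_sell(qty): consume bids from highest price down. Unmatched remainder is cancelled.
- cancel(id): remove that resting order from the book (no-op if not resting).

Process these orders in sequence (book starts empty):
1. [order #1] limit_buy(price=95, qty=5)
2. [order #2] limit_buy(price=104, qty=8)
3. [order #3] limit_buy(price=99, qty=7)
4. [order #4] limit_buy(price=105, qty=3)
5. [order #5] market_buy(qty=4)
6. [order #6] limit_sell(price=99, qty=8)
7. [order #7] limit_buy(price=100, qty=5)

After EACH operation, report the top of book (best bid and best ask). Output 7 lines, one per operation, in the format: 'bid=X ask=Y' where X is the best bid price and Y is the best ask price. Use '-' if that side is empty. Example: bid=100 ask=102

After op 1 [order #1] limit_buy(price=95, qty=5): fills=none; bids=[#1:5@95] asks=[-]
After op 2 [order #2] limit_buy(price=104, qty=8): fills=none; bids=[#2:8@104 #1:5@95] asks=[-]
After op 3 [order #3] limit_buy(price=99, qty=7): fills=none; bids=[#2:8@104 #3:7@99 #1:5@95] asks=[-]
After op 4 [order #4] limit_buy(price=105, qty=3): fills=none; bids=[#4:3@105 #2:8@104 #3:7@99 #1:5@95] asks=[-]
After op 5 [order #5] market_buy(qty=4): fills=none; bids=[#4:3@105 #2:8@104 #3:7@99 #1:5@95] asks=[-]
After op 6 [order #6] limit_sell(price=99, qty=8): fills=#4x#6:3@105 #2x#6:5@104; bids=[#2:3@104 #3:7@99 #1:5@95] asks=[-]
After op 7 [order #7] limit_buy(price=100, qty=5): fills=none; bids=[#2:3@104 #7:5@100 #3:7@99 #1:5@95] asks=[-]

Answer: bid=95 ask=-
bid=104 ask=-
bid=104 ask=-
bid=105 ask=-
bid=105 ask=-
bid=104 ask=-
bid=104 ask=-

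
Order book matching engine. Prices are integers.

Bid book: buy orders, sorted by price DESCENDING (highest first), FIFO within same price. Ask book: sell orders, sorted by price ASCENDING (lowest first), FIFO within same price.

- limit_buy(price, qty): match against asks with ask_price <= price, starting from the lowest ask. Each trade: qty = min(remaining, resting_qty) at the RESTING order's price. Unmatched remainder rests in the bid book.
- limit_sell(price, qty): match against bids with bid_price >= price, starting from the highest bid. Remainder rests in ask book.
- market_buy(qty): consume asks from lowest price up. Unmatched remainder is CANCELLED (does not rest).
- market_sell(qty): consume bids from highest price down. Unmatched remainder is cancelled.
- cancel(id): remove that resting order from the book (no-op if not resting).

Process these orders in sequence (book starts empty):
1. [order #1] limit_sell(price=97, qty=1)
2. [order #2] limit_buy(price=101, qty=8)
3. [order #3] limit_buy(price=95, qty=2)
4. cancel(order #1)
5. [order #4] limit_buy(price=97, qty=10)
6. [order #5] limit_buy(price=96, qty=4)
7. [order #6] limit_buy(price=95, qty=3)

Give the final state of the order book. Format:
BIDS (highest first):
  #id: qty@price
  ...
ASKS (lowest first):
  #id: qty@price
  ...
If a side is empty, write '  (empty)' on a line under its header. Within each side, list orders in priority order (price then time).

After op 1 [order #1] limit_sell(price=97, qty=1): fills=none; bids=[-] asks=[#1:1@97]
After op 2 [order #2] limit_buy(price=101, qty=8): fills=#2x#1:1@97; bids=[#2:7@101] asks=[-]
After op 3 [order #3] limit_buy(price=95, qty=2): fills=none; bids=[#2:7@101 #3:2@95] asks=[-]
After op 4 cancel(order #1): fills=none; bids=[#2:7@101 #3:2@95] asks=[-]
After op 5 [order #4] limit_buy(price=97, qty=10): fills=none; bids=[#2:7@101 #4:10@97 #3:2@95] asks=[-]
After op 6 [order #5] limit_buy(price=96, qty=4): fills=none; bids=[#2:7@101 #4:10@97 #5:4@96 #3:2@95] asks=[-]
After op 7 [order #6] limit_buy(price=95, qty=3): fills=none; bids=[#2:7@101 #4:10@97 #5:4@96 #3:2@95 #6:3@95] asks=[-]

Answer: BIDS (highest first):
  #2: 7@101
  #4: 10@97
  #5: 4@96
  #3: 2@95
  #6: 3@95
ASKS (lowest first):
  (empty)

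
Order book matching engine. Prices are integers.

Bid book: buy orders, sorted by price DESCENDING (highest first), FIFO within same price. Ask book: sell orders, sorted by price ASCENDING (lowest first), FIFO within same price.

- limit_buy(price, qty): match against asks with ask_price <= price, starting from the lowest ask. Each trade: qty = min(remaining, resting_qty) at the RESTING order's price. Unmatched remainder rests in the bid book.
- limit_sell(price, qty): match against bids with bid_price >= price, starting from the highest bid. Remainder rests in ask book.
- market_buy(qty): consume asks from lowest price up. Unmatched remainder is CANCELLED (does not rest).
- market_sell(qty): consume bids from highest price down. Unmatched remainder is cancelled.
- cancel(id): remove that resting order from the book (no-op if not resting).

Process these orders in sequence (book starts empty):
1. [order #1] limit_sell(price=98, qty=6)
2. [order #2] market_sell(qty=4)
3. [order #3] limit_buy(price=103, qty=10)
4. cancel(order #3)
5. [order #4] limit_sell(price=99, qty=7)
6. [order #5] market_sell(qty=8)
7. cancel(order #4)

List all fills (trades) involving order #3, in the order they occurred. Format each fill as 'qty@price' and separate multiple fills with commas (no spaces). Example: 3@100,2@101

After op 1 [order #1] limit_sell(price=98, qty=6): fills=none; bids=[-] asks=[#1:6@98]
After op 2 [order #2] market_sell(qty=4): fills=none; bids=[-] asks=[#1:6@98]
After op 3 [order #3] limit_buy(price=103, qty=10): fills=#3x#1:6@98; bids=[#3:4@103] asks=[-]
After op 4 cancel(order #3): fills=none; bids=[-] asks=[-]
After op 5 [order #4] limit_sell(price=99, qty=7): fills=none; bids=[-] asks=[#4:7@99]
After op 6 [order #5] market_sell(qty=8): fills=none; bids=[-] asks=[#4:7@99]
After op 7 cancel(order #4): fills=none; bids=[-] asks=[-]

Answer: 6@98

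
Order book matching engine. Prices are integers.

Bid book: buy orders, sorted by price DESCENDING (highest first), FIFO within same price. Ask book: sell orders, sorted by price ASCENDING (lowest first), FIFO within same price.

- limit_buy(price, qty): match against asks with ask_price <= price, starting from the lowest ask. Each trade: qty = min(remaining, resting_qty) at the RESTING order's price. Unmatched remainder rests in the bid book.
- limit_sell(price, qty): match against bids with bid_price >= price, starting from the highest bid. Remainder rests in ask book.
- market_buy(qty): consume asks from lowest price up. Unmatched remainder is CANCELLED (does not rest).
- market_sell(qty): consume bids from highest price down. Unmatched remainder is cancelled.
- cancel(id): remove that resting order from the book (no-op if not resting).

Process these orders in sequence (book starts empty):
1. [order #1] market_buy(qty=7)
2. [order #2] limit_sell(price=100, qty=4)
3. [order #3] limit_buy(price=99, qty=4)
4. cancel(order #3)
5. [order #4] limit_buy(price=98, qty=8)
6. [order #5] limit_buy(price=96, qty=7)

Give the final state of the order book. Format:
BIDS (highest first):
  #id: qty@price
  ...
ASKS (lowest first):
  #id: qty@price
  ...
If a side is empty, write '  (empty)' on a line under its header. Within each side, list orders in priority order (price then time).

After op 1 [order #1] market_buy(qty=7): fills=none; bids=[-] asks=[-]
After op 2 [order #2] limit_sell(price=100, qty=4): fills=none; bids=[-] asks=[#2:4@100]
After op 3 [order #3] limit_buy(price=99, qty=4): fills=none; bids=[#3:4@99] asks=[#2:4@100]
After op 4 cancel(order #3): fills=none; bids=[-] asks=[#2:4@100]
After op 5 [order #4] limit_buy(price=98, qty=8): fills=none; bids=[#4:8@98] asks=[#2:4@100]
After op 6 [order #5] limit_buy(price=96, qty=7): fills=none; bids=[#4:8@98 #5:7@96] asks=[#2:4@100]

Answer: BIDS (highest first):
  #4: 8@98
  #5: 7@96
ASKS (lowest first):
  #2: 4@100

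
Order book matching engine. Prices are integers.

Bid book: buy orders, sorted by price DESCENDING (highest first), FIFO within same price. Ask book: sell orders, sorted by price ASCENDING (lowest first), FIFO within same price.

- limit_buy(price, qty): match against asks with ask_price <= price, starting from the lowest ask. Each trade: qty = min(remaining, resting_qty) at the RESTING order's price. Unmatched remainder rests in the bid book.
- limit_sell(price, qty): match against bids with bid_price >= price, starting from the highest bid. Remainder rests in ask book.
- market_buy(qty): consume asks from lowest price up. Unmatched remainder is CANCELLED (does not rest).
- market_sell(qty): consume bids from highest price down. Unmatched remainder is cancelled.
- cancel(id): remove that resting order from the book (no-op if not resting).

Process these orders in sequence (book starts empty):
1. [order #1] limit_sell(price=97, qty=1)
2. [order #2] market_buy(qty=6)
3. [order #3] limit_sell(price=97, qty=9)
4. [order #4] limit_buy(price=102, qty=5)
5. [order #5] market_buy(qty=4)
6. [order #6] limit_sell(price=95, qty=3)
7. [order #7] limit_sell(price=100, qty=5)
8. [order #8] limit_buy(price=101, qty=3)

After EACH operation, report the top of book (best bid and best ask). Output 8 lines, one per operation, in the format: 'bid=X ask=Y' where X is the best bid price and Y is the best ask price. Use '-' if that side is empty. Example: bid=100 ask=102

After op 1 [order #1] limit_sell(price=97, qty=1): fills=none; bids=[-] asks=[#1:1@97]
After op 2 [order #2] market_buy(qty=6): fills=#2x#1:1@97; bids=[-] asks=[-]
After op 3 [order #3] limit_sell(price=97, qty=9): fills=none; bids=[-] asks=[#3:9@97]
After op 4 [order #4] limit_buy(price=102, qty=5): fills=#4x#3:5@97; bids=[-] asks=[#3:4@97]
After op 5 [order #5] market_buy(qty=4): fills=#5x#3:4@97; bids=[-] asks=[-]
After op 6 [order #6] limit_sell(price=95, qty=3): fills=none; bids=[-] asks=[#6:3@95]
After op 7 [order #7] limit_sell(price=100, qty=5): fills=none; bids=[-] asks=[#6:3@95 #7:5@100]
After op 8 [order #8] limit_buy(price=101, qty=3): fills=#8x#6:3@95; bids=[-] asks=[#7:5@100]

Answer: bid=- ask=97
bid=- ask=-
bid=- ask=97
bid=- ask=97
bid=- ask=-
bid=- ask=95
bid=- ask=95
bid=- ask=100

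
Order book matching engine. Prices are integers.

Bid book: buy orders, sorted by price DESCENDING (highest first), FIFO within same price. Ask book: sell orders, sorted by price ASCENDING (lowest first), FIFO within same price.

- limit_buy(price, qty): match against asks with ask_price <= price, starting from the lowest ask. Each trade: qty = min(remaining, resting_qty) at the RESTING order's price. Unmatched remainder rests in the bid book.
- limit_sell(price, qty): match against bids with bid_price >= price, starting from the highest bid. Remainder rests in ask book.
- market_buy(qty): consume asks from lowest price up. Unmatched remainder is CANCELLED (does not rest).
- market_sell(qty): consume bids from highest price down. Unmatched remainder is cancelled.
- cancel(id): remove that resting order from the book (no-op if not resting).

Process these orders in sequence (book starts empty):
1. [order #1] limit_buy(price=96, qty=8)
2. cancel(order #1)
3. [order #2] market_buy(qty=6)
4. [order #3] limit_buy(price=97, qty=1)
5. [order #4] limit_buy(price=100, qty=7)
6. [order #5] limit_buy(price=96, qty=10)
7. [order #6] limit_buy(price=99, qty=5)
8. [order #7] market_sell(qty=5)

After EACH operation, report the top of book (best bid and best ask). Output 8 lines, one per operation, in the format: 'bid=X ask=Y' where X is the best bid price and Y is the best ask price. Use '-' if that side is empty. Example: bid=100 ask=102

After op 1 [order #1] limit_buy(price=96, qty=8): fills=none; bids=[#1:8@96] asks=[-]
After op 2 cancel(order #1): fills=none; bids=[-] asks=[-]
After op 3 [order #2] market_buy(qty=6): fills=none; bids=[-] asks=[-]
After op 4 [order #3] limit_buy(price=97, qty=1): fills=none; bids=[#3:1@97] asks=[-]
After op 5 [order #4] limit_buy(price=100, qty=7): fills=none; bids=[#4:7@100 #3:1@97] asks=[-]
After op 6 [order #5] limit_buy(price=96, qty=10): fills=none; bids=[#4:7@100 #3:1@97 #5:10@96] asks=[-]
After op 7 [order #6] limit_buy(price=99, qty=5): fills=none; bids=[#4:7@100 #6:5@99 #3:1@97 #5:10@96] asks=[-]
After op 8 [order #7] market_sell(qty=5): fills=#4x#7:5@100; bids=[#4:2@100 #6:5@99 #3:1@97 #5:10@96] asks=[-]

Answer: bid=96 ask=-
bid=- ask=-
bid=- ask=-
bid=97 ask=-
bid=100 ask=-
bid=100 ask=-
bid=100 ask=-
bid=100 ask=-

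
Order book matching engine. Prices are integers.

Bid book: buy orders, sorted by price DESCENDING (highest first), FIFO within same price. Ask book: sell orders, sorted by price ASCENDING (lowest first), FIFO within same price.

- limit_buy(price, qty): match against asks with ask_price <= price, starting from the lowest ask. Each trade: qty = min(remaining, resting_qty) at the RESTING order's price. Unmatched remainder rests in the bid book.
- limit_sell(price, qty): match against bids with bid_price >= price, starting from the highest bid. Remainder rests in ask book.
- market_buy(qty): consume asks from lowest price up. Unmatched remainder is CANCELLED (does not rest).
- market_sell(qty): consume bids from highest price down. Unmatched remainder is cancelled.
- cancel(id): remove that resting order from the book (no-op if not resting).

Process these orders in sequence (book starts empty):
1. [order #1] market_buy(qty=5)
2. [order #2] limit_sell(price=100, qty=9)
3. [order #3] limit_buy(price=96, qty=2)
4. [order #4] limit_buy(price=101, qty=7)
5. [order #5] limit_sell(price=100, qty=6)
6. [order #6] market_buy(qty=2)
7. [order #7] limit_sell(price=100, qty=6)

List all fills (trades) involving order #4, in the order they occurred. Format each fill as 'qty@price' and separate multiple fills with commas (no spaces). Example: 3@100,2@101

Answer: 7@100

Derivation:
After op 1 [order #1] market_buy(qty=5): fills=none; bids=[-] asks=[-]
After op 2 [order #2] limit_sell(price=100, qty=9): fills=none; bids=[-] asks=[#2:9@100]
After op 3 [order #3] limit_buy(price=96, qty=2): fills=none; bids=[#3:2@96] asks=[#2:9@100]
After op 4 [order #4] limit_buy(price=101, qty=7): fills=#4x#2:7@100; bids=[#3:2@96] asks=[#2:2@100]
After op 5 [order #5] limit_sell(price=100, qty=6): fills=none; bids=[#3:2@96] asks=[#2:2@100 #5:6@100]
After op 6 [order #6] market_buy(qty=2): fills=#6x#2:2@100; bids=[#3:2@96] asks=[#5:6@100]
After op 7 [order #7] limit_sell(price=100, qty=6): fills=none; bids=[#3:2@96] asks=[#5:6@100 #7:6@100]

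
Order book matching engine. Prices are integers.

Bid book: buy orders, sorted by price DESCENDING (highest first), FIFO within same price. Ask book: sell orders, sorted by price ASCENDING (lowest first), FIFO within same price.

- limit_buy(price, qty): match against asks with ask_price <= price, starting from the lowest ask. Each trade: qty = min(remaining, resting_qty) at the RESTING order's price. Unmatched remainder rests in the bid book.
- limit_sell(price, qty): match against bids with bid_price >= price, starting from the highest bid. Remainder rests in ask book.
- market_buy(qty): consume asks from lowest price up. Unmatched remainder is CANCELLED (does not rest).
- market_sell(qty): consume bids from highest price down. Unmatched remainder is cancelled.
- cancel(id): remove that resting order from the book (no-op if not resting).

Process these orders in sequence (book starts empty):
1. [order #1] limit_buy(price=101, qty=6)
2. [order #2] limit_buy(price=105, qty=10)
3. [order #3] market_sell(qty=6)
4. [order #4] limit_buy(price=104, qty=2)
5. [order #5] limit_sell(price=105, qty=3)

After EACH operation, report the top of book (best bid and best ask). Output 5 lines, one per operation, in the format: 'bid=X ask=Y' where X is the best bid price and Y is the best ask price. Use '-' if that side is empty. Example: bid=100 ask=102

Answer: bid=101 ask=-
bid=105 ask=-
bid=105 ask=-
bid=105 ask=-
bid=105 ask=-

Derivation:
After op 1 [order #1] limit_buy(price=101, qty=6): fills=none; bids=[#1:6@101] asks=[-]
After op 2 [order #2] limit_buy(price=105, qty=10): fills=none; bids=[#2:10@105 #1:6@101] asks=[-]
After op 3 [order #3] market_sell(qty=6): fills=#2x#3:6@105; bids=[#2:4@105 #1:6@101] asks=[-]
After op 4 [order #4] limit_buy(price=104, qty=2): fills=none; bids=[#2:4@105 #4:2@104 #1:6@101] asks=[-]
After op 5 [order #5] limit_sell(price=105, qty=3): fills=#2x#5:3@105; bids=[#2:1@105 #4:2@104 #1:6@101] asks=[-]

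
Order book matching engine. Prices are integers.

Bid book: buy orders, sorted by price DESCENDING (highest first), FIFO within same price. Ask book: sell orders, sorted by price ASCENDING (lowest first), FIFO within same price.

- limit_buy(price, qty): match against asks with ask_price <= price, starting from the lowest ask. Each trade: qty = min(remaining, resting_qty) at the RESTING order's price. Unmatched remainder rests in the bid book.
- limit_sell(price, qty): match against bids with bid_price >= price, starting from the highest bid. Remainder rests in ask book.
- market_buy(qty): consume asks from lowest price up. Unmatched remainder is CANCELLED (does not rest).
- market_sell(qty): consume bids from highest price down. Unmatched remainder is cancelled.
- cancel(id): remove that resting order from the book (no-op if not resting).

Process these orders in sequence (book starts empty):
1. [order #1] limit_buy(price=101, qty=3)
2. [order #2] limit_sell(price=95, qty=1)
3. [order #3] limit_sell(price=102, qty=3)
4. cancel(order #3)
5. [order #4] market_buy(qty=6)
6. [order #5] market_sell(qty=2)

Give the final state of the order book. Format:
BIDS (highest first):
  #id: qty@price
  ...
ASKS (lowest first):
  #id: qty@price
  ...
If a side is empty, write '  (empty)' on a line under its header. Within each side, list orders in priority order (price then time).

Answer: BIDS (highest first):
  (empty)
ASKS (lowest first):
  (empty)

Derivation:
After op 1 [order #1] limit_buy(price=101, qty=3): fills=none; bids=[#1:3@101] asks=[-]
After op 2 [order #2] limit_sell(price=95, qty=1): fills=#1x#2:1@101; bids=[#1:2@101] asks=[-]
After op 3 [order #3] limit_sell(price=102, qty=3): fills=none; bids=[#1:2@101] asks=[#3:3@102]
After op 4 cancel(order #3): fills=none; bids=[#1:2@101] asks=[-]
After op 5 [order #4] market_buy(qty=6): fills=none; bids=[#1:2@101] asks=[-]
After op 6 [order #5] market_sell(qty=2): fills=#1x#5:2@101; bids=[-] asks=[-]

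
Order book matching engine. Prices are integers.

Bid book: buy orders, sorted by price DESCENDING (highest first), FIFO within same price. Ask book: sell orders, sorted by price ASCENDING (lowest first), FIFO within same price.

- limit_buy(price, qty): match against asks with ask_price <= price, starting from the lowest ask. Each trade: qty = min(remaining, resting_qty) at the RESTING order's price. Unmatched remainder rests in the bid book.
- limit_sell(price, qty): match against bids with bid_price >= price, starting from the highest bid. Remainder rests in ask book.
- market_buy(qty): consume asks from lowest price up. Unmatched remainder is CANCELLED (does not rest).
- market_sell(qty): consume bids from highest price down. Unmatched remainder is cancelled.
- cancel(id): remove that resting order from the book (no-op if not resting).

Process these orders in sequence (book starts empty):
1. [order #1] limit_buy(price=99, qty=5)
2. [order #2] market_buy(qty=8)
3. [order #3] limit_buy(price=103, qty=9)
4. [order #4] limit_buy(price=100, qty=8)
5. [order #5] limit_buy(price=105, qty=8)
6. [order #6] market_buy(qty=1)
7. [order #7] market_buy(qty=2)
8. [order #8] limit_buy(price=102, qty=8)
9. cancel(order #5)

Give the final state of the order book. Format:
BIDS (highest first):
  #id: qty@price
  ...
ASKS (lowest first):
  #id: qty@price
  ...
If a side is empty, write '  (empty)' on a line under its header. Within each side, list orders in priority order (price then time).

After op 1 [order #1] limit_buy(price=99, qty=5): fills=none; bids=[#1:5@99] asks=[-]
After op 2 [order #2] market_buy(qty=8): fills=none; bids=[#1:5@99] asks=[-]
After op 3 [order #3] limit_buy(price=103, qty=9): fills=none; bids=[#3:9@103 #1:5@99] asks=[-]
After op 4 [order #4] limit_buy(price=100, qty=8): fills=none; bids=[#3:9@103 #4:8@100 #1:5@99] asks=[-]
After op 5 [order #5] limit_buy(price=105, qty=8): fills=none; bids=[#5:8@105 #3:9@103 #4:8@100 #1:5@99] asks=[-]
After op 6 [order #6] market_buy(qty=1): fills=none; bids=[#5:8@105 #3:9@103 #4:8@100 #1:5@99] asks=[-]
After op 7 [order #7] market_buy(qty=2): fills=none; bids=[#5:8@105 #3:9@103 #4:8@100 #1:5@99] asks=[-]
After op 8 [order #8] limit_buy(price=102, qty=8): fills=none; bids=[#5:8@105 #3:9@103 #8:8@102 #4:8@100 #1:5@99] asks=[-]
After op 9 cancel(order #5): fills=none; bids=[#3:9@103 #8:8@102 #4:8@100 #1:5@99] asks=[-]

Answer: BIDS (highest first):
  #3: 9@103
  #8: 8@102
  #4: 8@100
  #1: 5@99
ASKS (lowest first):
  (empty)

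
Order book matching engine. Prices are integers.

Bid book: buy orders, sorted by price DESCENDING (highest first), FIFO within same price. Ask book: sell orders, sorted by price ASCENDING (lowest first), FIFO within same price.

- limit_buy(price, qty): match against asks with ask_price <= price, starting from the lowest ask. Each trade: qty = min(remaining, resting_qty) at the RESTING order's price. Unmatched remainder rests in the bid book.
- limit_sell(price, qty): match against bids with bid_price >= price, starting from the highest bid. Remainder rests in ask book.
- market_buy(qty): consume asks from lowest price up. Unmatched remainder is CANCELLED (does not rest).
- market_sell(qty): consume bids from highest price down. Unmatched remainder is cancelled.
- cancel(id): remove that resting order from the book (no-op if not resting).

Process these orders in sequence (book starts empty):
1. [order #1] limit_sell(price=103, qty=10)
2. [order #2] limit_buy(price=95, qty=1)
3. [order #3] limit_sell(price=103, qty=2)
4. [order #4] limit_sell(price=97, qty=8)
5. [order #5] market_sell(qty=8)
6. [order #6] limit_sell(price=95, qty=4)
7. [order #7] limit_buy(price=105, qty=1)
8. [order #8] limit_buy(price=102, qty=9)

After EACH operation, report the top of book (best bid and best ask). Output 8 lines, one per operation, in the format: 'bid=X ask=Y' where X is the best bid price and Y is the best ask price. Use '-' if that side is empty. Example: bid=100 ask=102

Answer: bid=- ask=103
bid=95 ask=103
bid=95 ask=103
bid=95 ask=97
bid=- ask=97
bid=- ask=95
bid=- ask=95
bid=- ask=97

Derivation:
After op 1 [order #1] limit_sell(price=103, qty=10): fills=none; bids=[-] asks=[#1:10@103]
After op 2 [order #2] limit_buy(price=95, qty=1): fills=none; bids=[#2:1@95] asks=[#1:10@103]
After op 3 [order #3] limit_sell(price=103, qty=2): fills=none; bids=[#2:1@95] asks=[#1:10@103 #3:2@103]
After op 4 [order #4] limit_sell(price=97, qty=8): fills=none; bids=[#2:1@95] asks=[#4:8@97 #1:10@103 #3:2@103]
After op 5 [order #5] market_sell(qty=8): fills=#2x#5:1@95; bids=[-] asks=[#4:8@97 #1:10@103 #3:2@103]
After op 6 [order #6] limit_sell(price=95, qty=4): fills=none; bids=[-] asks=[#6:4@95 #4:8@97 #1:10@103 #3:2@103]
After op 7 [order #7] limit_buy(price=105, qty=1): fills=#7x#6:1@95; bids=[-] asks=[#6:3@95 #4:8@97 #1:10@103 #3:2@103]
After op 8 [order #8] limit_buy(price=102, qty=9): fills=#8x#6:3@95 #8x#4:6@97; bids=[-] asks=[#4:2@97 #1:10@103 #3:2@103]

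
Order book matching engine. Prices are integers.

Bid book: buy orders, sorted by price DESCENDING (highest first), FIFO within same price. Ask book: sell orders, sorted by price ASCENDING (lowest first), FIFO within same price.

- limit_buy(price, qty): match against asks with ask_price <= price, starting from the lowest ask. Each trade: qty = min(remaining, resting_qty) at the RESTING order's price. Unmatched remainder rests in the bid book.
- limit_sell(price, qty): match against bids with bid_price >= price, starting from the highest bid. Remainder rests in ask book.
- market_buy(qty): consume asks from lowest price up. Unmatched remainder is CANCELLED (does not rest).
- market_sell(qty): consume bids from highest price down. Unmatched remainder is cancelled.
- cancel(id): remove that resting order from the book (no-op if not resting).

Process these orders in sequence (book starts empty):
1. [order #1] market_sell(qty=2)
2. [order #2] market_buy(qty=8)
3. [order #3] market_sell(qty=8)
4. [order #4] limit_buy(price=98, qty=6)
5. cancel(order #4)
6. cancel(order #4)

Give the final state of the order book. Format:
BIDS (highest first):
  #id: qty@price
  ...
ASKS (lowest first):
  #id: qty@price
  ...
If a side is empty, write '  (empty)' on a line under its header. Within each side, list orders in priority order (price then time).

After op 1 [order #1] market_sell(qty=2): fills=none; bids=[-] asks=[-]
After op 2 [order #2] market_buy(qty=8): fills=none; bids=[-] asks=[-]
After op 3 [order #3] market_sell(qty=8): fills=none; bids=[-] asks=[-]
After op 4 [order #4] limit_buy(price=98, qty=6): fills=none; bids=[#4:6@98] asks=[-]
After op 5 cancel(order #4): fills=none; bids=[-] asks=[-]
After op 6 cancel(order #4): fills=none; bids=[-] asks=[-]

Answer: BIDS (highest first):
  (empty)
ASKS (lowest first):
  (empty)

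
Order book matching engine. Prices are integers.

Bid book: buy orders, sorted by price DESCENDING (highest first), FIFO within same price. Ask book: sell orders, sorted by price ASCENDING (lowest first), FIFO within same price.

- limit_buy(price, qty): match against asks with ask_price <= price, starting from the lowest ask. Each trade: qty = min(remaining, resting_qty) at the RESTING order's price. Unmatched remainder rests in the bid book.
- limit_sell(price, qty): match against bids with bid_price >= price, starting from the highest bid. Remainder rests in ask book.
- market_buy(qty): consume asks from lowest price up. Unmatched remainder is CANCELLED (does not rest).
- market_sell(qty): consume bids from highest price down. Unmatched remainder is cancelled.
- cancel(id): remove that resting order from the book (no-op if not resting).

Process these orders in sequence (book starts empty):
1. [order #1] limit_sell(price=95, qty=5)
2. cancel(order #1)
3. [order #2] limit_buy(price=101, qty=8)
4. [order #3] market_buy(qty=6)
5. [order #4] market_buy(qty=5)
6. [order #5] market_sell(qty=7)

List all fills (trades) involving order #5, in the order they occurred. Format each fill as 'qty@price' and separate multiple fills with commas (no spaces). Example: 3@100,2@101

After op 1 [order #1] limit_sell(price=95, qty=5): fills=none; bids=[-] asks=[#1:5@95]
After op 2 cancel(order #1): fills=none; bids=[-] asks=[-]
After op 3 [order #2] limit_buy(price=101, qty=8): fills=none; bids=[#2:8@101] asks=[-]
After op 4 [order #3] market_buy(qty=6): fills=none; bids=[#2:8@101] asks=[-]
After op 5 [order #4] market_buy(qty=5): fills=none; bids=[#2:8@101] asks=[-]
After op 6 [order #5] market_sell(qty=7): fills=#2x#5:7@101; bids=[#2:1@101] asks=[-]

Answer: 7@101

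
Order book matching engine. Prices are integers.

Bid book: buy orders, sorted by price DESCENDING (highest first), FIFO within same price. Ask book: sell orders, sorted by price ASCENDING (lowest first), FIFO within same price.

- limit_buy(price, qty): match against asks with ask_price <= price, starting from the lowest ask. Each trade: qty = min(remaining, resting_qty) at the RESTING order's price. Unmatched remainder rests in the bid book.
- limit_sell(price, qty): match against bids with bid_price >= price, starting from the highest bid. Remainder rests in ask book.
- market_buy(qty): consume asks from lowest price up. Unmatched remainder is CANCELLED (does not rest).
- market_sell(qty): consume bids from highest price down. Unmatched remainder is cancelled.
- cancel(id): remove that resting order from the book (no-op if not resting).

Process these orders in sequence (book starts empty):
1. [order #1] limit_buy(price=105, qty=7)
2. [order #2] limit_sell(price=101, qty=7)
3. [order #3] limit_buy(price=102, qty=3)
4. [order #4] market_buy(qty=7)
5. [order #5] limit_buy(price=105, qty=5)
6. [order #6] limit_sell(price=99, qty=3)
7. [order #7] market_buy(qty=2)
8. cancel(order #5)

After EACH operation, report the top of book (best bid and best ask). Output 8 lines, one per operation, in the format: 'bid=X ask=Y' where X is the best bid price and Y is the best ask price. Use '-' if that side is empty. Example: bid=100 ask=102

Answer: bid=105 ask=-
bid=- ask=-
bid=102 ask=-
bid=102 ask=-
bid=105 ask=-
bid=105 ask=-
bid=105 ask=-
bid=102 ask=-

Derivation:
After op 1 [order #1] limit_buy(price=105, qty=7): fills=none; bids=[#1:7@105] asks=[-]
After op 2 [order #2] limit_sell(price=101, qty=7): fills=#1x#2:7@105; bids=[-] asks=[-]
After op 3 [order #3] limit_buy(price=102, qty=3): fills=none; bids=[#3:3@102] asks=[-]
After op 4 [order #4] market_buy(qty=7): fills=none; bids=[#3:3@102] asks=[-]
After op 5 [order #5] limit_buy(price=105, qty=5): fills=none; bids=[#5:5@105 #3:3@102] asks=[-]
After op 6 [order #6] limit_sell(price=99, qty=3): fills=#5x#6:3@105; bids=[#5:2@105 #3:3@102] asks=[-]
After op 7 [order #7] market_buy(qty=2): fills=none; bids=[#5:2@105 #3:3@102] asks=[-]
After op 8 cancel(order #5): fills=none; bids=[#3:3@102] asks=[-]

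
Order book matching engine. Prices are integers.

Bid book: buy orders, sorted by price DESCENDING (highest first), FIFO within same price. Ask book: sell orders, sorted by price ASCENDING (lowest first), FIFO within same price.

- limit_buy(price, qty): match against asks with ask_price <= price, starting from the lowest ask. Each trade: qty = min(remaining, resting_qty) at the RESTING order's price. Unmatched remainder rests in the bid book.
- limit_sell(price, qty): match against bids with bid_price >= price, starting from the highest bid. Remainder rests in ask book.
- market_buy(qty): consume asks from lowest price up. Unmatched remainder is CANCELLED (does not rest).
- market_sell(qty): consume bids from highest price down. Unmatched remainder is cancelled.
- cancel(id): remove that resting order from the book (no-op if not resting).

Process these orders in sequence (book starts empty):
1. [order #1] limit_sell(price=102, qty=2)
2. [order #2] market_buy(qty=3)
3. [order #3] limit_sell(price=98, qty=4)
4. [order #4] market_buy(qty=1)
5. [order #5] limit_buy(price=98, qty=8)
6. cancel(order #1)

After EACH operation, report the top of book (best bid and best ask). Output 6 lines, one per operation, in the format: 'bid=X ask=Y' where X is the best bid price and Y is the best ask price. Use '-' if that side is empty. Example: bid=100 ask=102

Answer: bid=- ask=102
bid=- ask=-
bid=- ask=98
bid=- ask=98
bid=98 ask=-
bid=98 ask=-

Derivation:
After op 1 [order #1] limit_sell(price=102, qty=2): fills=none; bids=[-] asks=[#1:2@102]
After op 2 [order #2] market_buy(qty=3): fills=#2x#1:2@102; bids=[-] asks=[-]
After op 3 [order #3] limit_sell(price=98, qty=4): fills=none; bids=[-] asks=[#3:4@98]
After op 4 [order #4] market_buy(qty=1): fills=#4x#3:1@98; bids=[-] asks=[#3:3@98]
After op 5 [order #5] limit_buy(price=98, qty=8): fills=#5x#3:3@98; bids=[#5:5@98] asks=[-]
After op 6 cancel(order #1): fills=none; bids=[#5:5@98] asks=[-]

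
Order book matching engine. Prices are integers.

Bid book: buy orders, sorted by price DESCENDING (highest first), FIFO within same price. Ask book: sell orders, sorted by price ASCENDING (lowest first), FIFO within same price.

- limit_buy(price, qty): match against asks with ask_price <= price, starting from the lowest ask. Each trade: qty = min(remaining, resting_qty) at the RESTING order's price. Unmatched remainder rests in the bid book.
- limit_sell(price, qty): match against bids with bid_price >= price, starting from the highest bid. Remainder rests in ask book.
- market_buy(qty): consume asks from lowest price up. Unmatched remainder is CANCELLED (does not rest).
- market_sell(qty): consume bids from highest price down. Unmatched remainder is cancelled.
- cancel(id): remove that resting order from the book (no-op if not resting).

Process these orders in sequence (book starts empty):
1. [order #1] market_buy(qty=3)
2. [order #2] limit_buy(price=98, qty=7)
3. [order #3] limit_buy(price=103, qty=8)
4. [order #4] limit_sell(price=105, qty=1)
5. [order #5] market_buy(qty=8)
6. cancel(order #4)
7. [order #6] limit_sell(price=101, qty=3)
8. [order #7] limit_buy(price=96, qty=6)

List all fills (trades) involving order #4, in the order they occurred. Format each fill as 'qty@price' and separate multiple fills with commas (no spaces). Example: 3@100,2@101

Answer: 1@105

Derivation:
After op 1 [order #1] market_buy(qty=3): fills=none; bids=[-] asks=[-]
After op 2 [order #2] limit_buy(price=98, qty=7): fills=none; bids=[#2:7@98] asks=[-]
After op 3 [order #3] limit_buy(price=103, qty=8): fills=none; bids=[#3:8@103 #2:7@98] asks=[-]
After op 4 [order #4] limit_sell(price=105, qty=1): fills=none; bids=[#3:8@103 #2:7@98] asks=[#4:1@105]
After op 5 [order #5] market_buy(qty=8): fills=#5x#4:1@105; bids=[#3:8@103 #2:7@98] asks=[-]
After op 6 cancel(order #4): fills=none; bids=[#3:8@103 #2:7@98] asks=[-]
After op 7 [order #6] limit_sell(price=101, qty=3): fills=#3x#6:3@103; bids=[#3:5@103 #2:7@98] asks=[-]
After op 8 [order #7] limit_buy(price=96, qty=6): fills=none; bids=[#3:5@103 #2:7@98 #7:6@96] asks=[-]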